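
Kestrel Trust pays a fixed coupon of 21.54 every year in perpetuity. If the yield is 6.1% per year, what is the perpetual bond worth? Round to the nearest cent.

Level perpetuity: PV = C / r = 21.54 / 0.061 = 353.11

353.11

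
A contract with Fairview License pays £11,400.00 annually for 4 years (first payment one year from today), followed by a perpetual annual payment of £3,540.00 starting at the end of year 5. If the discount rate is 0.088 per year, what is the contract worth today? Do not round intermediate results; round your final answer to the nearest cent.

£65803.66

PV of 4-year annuity: £11,400.00 × [1 − (1+0.088)^−4] / 0.088 = 37095.52219
Perpetuity value at year 4: £3,540.00 / 0.088 = 40227.27273
PV of perpetuity: 40227.27273 / (1+0.088)^4 = 28708.13689
Total PV = 37095.52219 + 28708.13689 = 65803.65908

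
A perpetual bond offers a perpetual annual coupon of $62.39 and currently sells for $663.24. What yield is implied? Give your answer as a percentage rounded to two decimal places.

P = C/r ⇒ r = C/P = $62.39/$663.24 = 0.094069

9.41%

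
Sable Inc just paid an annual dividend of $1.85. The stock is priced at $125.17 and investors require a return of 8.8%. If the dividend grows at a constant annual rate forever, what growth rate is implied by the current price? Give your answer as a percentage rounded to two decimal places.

7.22%

P = D₀(1+g)/(r−g) ⇒ P(r−g) = D₀(1+g) ⇒ g(P+D₀) = P·r − D₀
g = (P·r − D₀)/(P + D₀) = ($125.17×0.088 − $1.85) / ($125.17 + $1.85) = 0.072154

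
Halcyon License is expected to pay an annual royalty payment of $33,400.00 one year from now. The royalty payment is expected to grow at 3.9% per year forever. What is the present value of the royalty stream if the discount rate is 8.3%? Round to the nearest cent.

Growing perpetuity: P = D₁ / (r − g) = $33,400.0000 / (0.083 − 0.039) = $759,090.91

$759090.91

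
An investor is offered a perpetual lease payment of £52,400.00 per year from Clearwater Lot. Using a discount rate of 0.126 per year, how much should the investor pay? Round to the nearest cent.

Level perpetuity: PV = C / r = £52,400.00 / 0.126 = £415,873.02

£415873.02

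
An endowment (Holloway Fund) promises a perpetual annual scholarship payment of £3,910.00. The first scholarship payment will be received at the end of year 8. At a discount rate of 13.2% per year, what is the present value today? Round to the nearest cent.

Value at end of year 7: C / r = £3,910.00 / 0.132 = £29,621.2121
Discount to today: PV = £29,621.2121 / (1 + 0.132)^7 = £29,621.2121 / 2.381908 = £12,435.92

£12435.92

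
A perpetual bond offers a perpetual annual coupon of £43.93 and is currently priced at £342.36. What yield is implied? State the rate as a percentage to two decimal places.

12.83%

P = C/r ⇒ r = C/P = £43.93/£342.36 = 0.128315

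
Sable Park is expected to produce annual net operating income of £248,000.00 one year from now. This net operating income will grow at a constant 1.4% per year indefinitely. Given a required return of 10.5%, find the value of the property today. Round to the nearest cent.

Growing perpetuity: P = D₁ / (r − g) = £248,000.0000 / (0.105 − 0.014) = £2,725,274.73

£2725274.73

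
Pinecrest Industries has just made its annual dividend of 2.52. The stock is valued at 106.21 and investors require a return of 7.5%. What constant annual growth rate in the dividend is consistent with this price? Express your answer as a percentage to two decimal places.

P = D₀(1+g)/(r−g) ⇒ P(r−g) = D₀(1+g) ⇒ g(P+D₀) = P·r − D₀
g = (P·r − D₀)/(P + D₀) = (106.21×0.075 − 2.52) / (106.21 + 2.52) = 0.050085

5.01%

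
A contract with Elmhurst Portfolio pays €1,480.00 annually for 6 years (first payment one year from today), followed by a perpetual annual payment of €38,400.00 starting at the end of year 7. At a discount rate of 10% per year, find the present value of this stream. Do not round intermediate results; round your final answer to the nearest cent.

€223203.77

PV of 6-year annuity: €1,480.00 × [1 − (1+0.1)^−6] / 0.1 = 6445.78584
Perpetuity value at year 6: €38,400.00 / 0.1 = 384000.00000
PV of perpetuity: 384000.00000 / (1+0.1)^6 = 216757.98914
Total PV = 6445.78584 + 216757.98914 = 223203.77498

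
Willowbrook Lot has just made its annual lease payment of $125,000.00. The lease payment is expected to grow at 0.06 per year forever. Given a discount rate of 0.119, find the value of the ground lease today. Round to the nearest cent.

$2245762.71

D₁ = D₀ × (1 + g) = $125,000.00 × 1.06 = $132,500.0000
Growing perpetuity: P = D₁ / (r − g) = $132,500.0000 / (0.119 − 0.06) = $2,245,762.71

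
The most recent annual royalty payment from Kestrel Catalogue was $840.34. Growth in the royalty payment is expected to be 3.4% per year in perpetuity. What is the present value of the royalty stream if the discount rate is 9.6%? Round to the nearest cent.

D₁ = D₀ × (1 + g) = $840.34 × 1.034 = $868.9116
Growing perpetuity: P = D₁ / (r − g) = $868.9116 / (0.096 − 0.034) = $14,014.70

$14014.70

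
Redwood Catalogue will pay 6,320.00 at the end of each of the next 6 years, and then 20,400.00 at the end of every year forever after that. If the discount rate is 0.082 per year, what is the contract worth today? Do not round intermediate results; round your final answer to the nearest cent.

PV of 6-year annuity: 6,320.00 × [1 − (1+0.082)^−6] / 0.082 = 29040.17637
Perpetuity value at year 6: 20,400.00 / 0.082 = 248780.48780
PV of perpetuity: 248780.48780 / (1+0.082)^6 = 155043.20965
Total PV = 29040.17637 + 155043.20965 = 184083.38602

184083.39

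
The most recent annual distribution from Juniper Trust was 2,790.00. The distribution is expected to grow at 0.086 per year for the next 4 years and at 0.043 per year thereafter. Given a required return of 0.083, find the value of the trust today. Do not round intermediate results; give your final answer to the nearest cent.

84796.19

D_1 = 3029.94000
D_2 = 3290.51484
D_3 = 3573.49912
D_4 = 3880.82004
Terminal value at year 4: TV = D_4×(1+g_2)/(r−g_2) = 4047.69530/0.04 = 101192.38255
P_0 = D_1/(1+r)^1 + D_2/(1+r)^2 + D_3/(1+r)^3 + D_4/(1+r)^4 + TV/(1+r)^4
    = 2797.72853 + 2805.47847 + 2813.24988 + 2821.04282 + 73558.69145 = 84796.19115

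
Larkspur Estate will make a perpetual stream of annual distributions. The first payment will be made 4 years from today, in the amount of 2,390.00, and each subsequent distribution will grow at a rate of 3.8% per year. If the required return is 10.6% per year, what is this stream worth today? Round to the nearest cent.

Value at end of year 3: C₁ / (r − g) = 2,390.00 / (0.106 − 0.038) = 35,147.0588
Discount to today: PV = 35,147.0588 / (1 + 0.106)^3 = 35,147.0588 / 1.352899 = 25,979.07

25979.07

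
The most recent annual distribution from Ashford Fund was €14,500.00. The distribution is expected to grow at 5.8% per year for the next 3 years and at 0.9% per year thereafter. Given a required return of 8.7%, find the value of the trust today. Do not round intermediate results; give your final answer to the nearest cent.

D_1 = 15341.00000
D_2 = 16230.77800
D_3 = 17172.16312
Terminal value at year 3: TV = D_3×(1+g_2)/(r−g_2) = 17326.71259/0.078 = 222137.34092
P_0 = D_1/(1+r)^1 + D_2/(1+r)^2 + D_3/(1+r)^3 + TV/(1+r)^3
    = 14113.15547 + 13736.63155 + 13370.15288 + 172954.92631 = 214174.86621

€214174.87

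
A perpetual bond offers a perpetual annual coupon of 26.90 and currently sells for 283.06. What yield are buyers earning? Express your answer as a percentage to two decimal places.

9.50%

P = C/r ⇒ r = C/P = 26.90/283.06 = 0.095033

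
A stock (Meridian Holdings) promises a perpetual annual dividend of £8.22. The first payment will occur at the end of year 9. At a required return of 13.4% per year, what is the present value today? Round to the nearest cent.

Value at end of year 8: C / r = £8.22 / 0.134 = £61.3433
Discount to today: PV = £61.3433 / (1 + 0.134)^8 = £61.3433 / 2.734667 = £22.43

£22.43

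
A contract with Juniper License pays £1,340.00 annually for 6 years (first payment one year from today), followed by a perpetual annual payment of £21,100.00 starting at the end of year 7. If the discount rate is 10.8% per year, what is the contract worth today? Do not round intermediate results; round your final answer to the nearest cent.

PV of 6-year annuity: £1,340.00 × [1 − (1+0.108)^−6] / 0.108 = 5701.73272
Perpetuity value at year 6: £21,100.00 / 0.108 = 195370.37037
PV of perpetuity: 195370.37037 / (1+0.108)^6 = 105589.35512
Total PV = 5701.73272 + 105589.35512 = 111291.08784

£111291.09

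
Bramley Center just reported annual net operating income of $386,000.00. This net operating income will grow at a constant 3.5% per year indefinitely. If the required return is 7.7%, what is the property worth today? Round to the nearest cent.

$9512142.86

D₁ = D₀ × (1 + g) = $386,000.00 × 1.035 = $399,510.0000
Growing perpetuity: P = D₁ / (r − g) = $399,510.0000 / (0.077 − 0.035) = $9,512,142.86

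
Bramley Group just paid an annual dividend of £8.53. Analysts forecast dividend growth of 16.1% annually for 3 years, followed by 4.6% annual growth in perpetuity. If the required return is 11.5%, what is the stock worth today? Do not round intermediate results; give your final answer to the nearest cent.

D_1 = 9.90333
D_2 = 11.49777
D_3 = 13.34891
Terminal value at year 3: TV = D_3×(1+g_2)/(r−g_2) = 13.96296/0.069 = 202.36168
P_0 = D_1/(1+r)^1 + D_2/(1+r)^2 + D_3/(1+r)^3 + TV/(1+r)^3
    = 8.88191 + 9.24834 + 9.62988 + 145.98347 = 173.74360

£173.74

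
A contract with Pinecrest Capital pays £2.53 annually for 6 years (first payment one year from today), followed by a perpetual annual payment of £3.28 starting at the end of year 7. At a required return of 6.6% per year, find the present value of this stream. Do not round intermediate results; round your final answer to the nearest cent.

PV of 6-year annuity: £2.53 × [1 − (1+0.066)^−6] / 0.066 = 12.20971
Perpetuity value at year 6: £3.28 / 0.066 = 49.69697
PV of perpetuity: 49.69697 / (1+0.066)^6 = 33.86778
Total PV = 12.20971 + 33.86778 = 46.07749

£46.08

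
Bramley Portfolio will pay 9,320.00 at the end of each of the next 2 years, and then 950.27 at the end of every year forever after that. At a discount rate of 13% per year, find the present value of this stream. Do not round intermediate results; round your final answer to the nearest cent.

PV of 2-year annuity: 9,320.00 × [1 − (1+0.13)^−2] / 0.13 = 15546.71470
Perpetuity value at year 2: 950.27 / 0.13 = 7309.76923
PV of perpetuity: 7309.76923 / (1+0.13)^2 = 5724.62153
Total PV = 15546.71470 + 5724.62153 = 21271.33623

21271.34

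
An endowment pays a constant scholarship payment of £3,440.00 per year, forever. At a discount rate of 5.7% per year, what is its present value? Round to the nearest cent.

Level perpetuity: PV = C / r = £3,440.00 / 0.057 = £60,350.88

£60350.88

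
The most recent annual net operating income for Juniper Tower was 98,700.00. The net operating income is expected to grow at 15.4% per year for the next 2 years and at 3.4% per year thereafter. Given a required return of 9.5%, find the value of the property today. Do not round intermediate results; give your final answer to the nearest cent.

2071835.57

D_1 = 113899.80000
D_2 = 131440.36920
Terminal value at year 2: TV = D_2×(1+g_2)/(r−g_2) = 135909.34175/0.061 = 2228021.99595
P_0 = D_1/(1+r)^1 + D_2/(1+r)^2 + TV/(1+r)^2
    = 104018.08219 + 109622.70945 + 1858194.77988 = 2071835.57152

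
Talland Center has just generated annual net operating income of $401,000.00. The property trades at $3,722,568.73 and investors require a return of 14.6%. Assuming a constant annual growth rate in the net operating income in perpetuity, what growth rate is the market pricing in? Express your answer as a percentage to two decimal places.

3.46%

P = D₀(1+g)/(r−g) ⇒ P(r−g) = D₀(1+g) ⇒ g(P+D₀) = P·r − D₀
g = (P·r − D₀)/(P + D₀) = ($3,722,568.73×0.146 − $401,000.00) / ($3,722,568.73 + $401,000.00) = 0.034556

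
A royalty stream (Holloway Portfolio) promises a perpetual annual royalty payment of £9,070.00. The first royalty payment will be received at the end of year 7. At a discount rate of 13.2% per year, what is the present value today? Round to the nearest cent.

Value at end of year 6: C / r = £9,070.00 / 0.132 = £68,712.1212
Discount to today: PV = £68,712.1212 / (1 + 0.132)^6 = £68,712.1212 / 2.104159 = £32,655.38

£32655.38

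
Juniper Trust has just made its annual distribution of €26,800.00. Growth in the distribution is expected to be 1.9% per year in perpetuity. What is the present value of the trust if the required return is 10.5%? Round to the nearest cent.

€317548.84

D₁ = D₀ × (1 + g) = €26,800.00 × 1.019 = €27,309.2000
Growing perpetuity: P = D₁ / (r − g) = €27,309.2000 / (0.105 − 0.019) = €317,548.84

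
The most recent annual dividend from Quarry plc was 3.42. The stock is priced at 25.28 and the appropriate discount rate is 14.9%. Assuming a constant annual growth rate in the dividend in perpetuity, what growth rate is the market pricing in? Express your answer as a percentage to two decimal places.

P = D₀(1+g)/(r−g) ⇒ P(r−g) = D₀(1+g) ⇒ g(P+D₀) = P·r − D₀
g = (P·r − D₀)/(P + D₀) = (25.28×0.149 − 3.42) / (25.28 + 3.42) = 0.012081

1.21%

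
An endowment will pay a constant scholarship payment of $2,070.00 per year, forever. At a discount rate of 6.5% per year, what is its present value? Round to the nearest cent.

Level perpetuity: PV = C / r = $2,070.00 / 0.065 = $31,846.15

$31846.15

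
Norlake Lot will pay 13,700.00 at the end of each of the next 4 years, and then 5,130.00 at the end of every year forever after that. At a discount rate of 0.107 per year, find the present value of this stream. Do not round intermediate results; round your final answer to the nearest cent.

74703.09

PV of 4-year annuity: 13,700.00 × [1 − (1+0.107)^−4] / 0.107 = 42777.19125
Perpetuity value at year 4: 5,130.00 / 0.107 = 47943.92523
PV of perpetuity: 47943.92523 / (1+0.107)^4 = 31925.89669
Total PV = 42777.19125 + 31925.89669 = 74703.08793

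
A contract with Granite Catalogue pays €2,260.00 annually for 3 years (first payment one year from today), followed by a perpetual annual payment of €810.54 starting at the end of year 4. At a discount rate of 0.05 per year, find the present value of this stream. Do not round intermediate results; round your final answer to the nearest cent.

PV of 3-year annuity: €2,260.00 × [1 − (1+0.05)^−3] / 0.05 = 6154.54055
Perpetuity value at year 3: €810.54 / 0.05 = 16210.80000
PV of perpetuity: 16210.80000 / (1+0.05)^3 = 14003.49854
Total PV = 6154.54055 + 14003.49854 = 20158.03909

€20158.04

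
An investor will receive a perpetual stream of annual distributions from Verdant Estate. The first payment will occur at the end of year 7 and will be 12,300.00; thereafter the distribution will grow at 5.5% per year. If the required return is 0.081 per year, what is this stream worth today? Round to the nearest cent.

296467.85

Value at end of year 6: C₁ / (r − g) = 12,300.00 / (0.081 − 0.055) = 473,076.9231
Discount to today: PV = 473,076.9231 / (1 + 0.081)^6 = 473,076.9231 / 1.595711 = 296,467.85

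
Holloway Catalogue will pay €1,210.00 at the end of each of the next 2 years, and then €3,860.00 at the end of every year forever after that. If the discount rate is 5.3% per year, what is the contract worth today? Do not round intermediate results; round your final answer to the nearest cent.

PV of 2-year annuity: €1,210.00 × [1 − (1+0.053)^−2] / 0.053 = 2240.35880
Perpetuity value at year 2: €3,860.00 / 0.053 = 72830.18868
PV of perpetuity: 72830.18868 / (1+0.053)^2 = 65683.25896
Total PV = 2240.35880 + 65683.25896 = 67923.61775

€67923.62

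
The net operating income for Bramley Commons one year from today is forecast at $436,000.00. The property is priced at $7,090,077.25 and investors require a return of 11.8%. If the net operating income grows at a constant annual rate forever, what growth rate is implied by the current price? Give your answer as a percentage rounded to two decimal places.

P = D₁/(r−g) ⇒ g = r − D₁/P = 0.118 − $436,000.00/$7,090,077.25 = 0.056506

5.65%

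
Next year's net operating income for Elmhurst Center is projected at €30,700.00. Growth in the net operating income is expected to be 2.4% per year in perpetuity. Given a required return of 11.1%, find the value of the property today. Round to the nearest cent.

€352873.56

Growing perpetuity: P = D₁ / (r − g) = €30,700.0000 / (0.111 − 0.024) = €352,873.56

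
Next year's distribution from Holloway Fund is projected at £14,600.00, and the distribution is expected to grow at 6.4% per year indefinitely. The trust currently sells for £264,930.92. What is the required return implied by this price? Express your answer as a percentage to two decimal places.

11.91%

P = D₁/(r − g) ⇒ r = D₁/P + g = £14,600.0000/£264,930.92 + 0.064 = 0.055109 + 0.064 = 0.119109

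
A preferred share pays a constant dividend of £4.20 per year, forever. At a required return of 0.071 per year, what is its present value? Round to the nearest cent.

Level perpetuity: PV = C / r = £4.20 / 0.071 = £59.15

£59.15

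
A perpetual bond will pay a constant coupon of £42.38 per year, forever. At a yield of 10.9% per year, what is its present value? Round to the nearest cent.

Level perpetuity: PV = C / r = £42.38 / 0.109 = £388.81

£388.81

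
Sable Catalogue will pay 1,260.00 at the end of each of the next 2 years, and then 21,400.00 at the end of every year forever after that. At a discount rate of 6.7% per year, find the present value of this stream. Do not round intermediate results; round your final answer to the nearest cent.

PV of 2-year annuity: 1,260.00 × [1 − (1+0.067)^−2] / 0.067 = 2287.61104
Perpetuity value at year 2: 21,400.00 / 0.067 = 319402.98507
PV of perpetuity: 319402.98507 / (1+0.067)^2 = 280549.90876
Total PV = 2287.61104 + 280549.90876 = 282837.51980

282837.52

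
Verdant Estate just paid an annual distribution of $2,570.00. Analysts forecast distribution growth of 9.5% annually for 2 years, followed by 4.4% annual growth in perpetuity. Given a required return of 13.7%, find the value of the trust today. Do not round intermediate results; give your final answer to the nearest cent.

D_1 = 2814.15000
D_2 = 3081.49425
Terminal value at year 2: TV = D_2×(1+g_2)/(r−g_2) = 3217.08000/0.093 = 34592.25803
P_0 = D_1/(1+r)^1 + D_2/(1+r)^2 + TV/(1+r)^2
    = 2475.06596 + 2383.63872 + 26758.26697 = 31616.97166

$31616.97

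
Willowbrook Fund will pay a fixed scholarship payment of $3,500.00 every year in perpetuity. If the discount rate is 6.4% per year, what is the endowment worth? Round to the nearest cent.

Level perpetuity: PV = C / r = $3,500.00 / 0.064 = $54,687.50

$54687.50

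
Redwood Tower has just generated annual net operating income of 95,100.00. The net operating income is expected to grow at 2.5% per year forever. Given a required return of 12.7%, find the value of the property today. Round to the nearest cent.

955661.76

D₁ = D₀ × (1 + g) = 95,100.00 × 1.025 = 97,477.5000
Growing perpetuity: P = D₁ / (r − g) = 97,477.5000 / (0.127 − 0.025) = 955,661.76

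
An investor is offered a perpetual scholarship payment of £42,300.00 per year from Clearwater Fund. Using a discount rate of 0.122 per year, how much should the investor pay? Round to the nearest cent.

Level perpetuity: PV = C / r = £42,300.00 / 0.122 = £346,721.31

£346721.31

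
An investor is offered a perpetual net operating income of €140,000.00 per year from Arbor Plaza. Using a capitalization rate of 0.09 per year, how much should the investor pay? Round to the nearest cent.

Level perpetuity: PV = C / r = €140,000.00 / 0.09 = €1,555,555.56

€1555555.56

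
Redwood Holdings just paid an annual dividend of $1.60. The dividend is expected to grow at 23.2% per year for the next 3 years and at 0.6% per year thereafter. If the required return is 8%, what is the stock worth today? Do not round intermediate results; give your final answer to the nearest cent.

D_1 = 1.97120
D_2 = 2.42852
D_3 = 2.99193
Terminal value at year 3: TV = D_3×(1+g_2)/(r−g_2) = 3.00989/0.074 = 40.67414
P_0 = D_1/(1+r)^1 + D_2/(1+r)^2 + D_3/(1+r)^3 + TV/(1+r)^3
    = 1.82519 + 2.08206 + 2.37509 + 32.28844 = 38.57079

$38.57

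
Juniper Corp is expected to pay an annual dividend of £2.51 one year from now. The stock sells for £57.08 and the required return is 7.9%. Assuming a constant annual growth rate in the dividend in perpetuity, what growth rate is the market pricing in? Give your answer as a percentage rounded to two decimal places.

3.50%

P = D₁/(r−g) ⇒ g = r − D₁/P = 0.079 − £2.51/£57.08 = 0.035027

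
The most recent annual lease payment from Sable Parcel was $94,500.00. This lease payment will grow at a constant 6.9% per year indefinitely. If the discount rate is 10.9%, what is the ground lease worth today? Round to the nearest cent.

D₁ = D₀ × (1 + g) = $94,500.00 × 1.069 = $101,020.5000
Growing perpetuity: P = D₁ / (r − g) = $101,020.5000 / (0.109 − 0.069) = $2,525,512.50

$2525512.50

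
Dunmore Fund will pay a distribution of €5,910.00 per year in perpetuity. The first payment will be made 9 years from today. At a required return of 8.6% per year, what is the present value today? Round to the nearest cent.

€35518.16

Value at end of year 8: C / r = €5,910.00 / 0.086 = €68,720.9302
Discount to today: PV = €68,720.9302 / (1 + 0.086)^8 = €68,720.9302 / 1.934811 = €35,518.16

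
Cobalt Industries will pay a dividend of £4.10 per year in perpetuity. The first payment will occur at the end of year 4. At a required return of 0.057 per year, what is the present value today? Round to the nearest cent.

Value at end of year 3: C / r = £4.10 / 0.057 = £71.9298
Discount to today: PV = £71.9298 / (1 + 0.057)^3 = £71.9298 / 1.180932 = £60.91

£60.91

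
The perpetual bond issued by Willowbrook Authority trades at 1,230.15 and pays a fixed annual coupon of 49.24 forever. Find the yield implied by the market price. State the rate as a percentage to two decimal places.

4.00%

P = C/r ⇒ r = C/P = 49.24/1,230.15 = 0.040028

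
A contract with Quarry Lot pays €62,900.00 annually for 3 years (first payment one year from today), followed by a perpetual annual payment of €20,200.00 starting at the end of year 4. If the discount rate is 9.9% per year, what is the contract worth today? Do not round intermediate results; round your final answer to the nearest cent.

PV of 3-year annuity: €62,900.00 × [1 − (1+0.099)^−3] / 0.099 = 156698.78478
Perpetuity value at year 3: €20,200.00 / 0.099 = 204040.40404
PV of perpetuity: 204040.40404 / (1+0.099)^3 = 153717.42387
Total PV = 156698.78478 + 153717.42387 = 310416.20865

€310416.21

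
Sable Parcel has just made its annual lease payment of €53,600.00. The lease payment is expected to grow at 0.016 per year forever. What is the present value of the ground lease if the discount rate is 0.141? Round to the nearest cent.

D₁ = D₀ × (1 + g) = €53,600.00 × 1.016 = €54,457.6000
Growing perpetuity: P = D₁ / (r − g) = €54,457.6000 / (0.141 − 0.016) = €435,660.80

€435660.80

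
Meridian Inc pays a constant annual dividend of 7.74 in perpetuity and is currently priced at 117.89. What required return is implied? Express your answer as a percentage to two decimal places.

6.57%

P = C/r ⇒ r = C/P = 7.74/117.89 = 0.065654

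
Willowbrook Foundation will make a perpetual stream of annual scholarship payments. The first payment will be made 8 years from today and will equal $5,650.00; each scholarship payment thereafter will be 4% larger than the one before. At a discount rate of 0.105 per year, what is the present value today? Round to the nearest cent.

Value at end of year 7: C₁ / (r − g) = $5,650.00 / (0.105 − 0.04) = $86,923.0769
Discount to today: PV = $86,923.0769 / (1 + 0.105)^7 = $86,923.0769 / 2.011574 = $43,211.48

$43211.48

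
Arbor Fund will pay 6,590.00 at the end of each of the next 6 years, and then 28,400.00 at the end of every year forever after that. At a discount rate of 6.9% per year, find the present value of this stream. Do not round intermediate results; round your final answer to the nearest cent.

PV of 6-year annuity: 6,590.00 × [1 − (1+0.069)^−6] / 0.069 = 31508.70253
Perpetuity value at year 6: 28,400.00 / 0.069 = 411594.20290
PV of perpetuity: 411594.20290 / (1+0.069)^6 = 275805.56072
Total PV = 31508.70253 + 275805.56072 = 307314.26325

307314.26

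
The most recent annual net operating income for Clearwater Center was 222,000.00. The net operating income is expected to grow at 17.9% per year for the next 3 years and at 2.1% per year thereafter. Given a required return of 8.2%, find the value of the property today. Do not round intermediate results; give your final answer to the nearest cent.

5600089.61

D_1 = 261738.00000
D_2 = 308589.10200
D_3 = 363826.55126
Terminal value at year 3: TV = D_3×(1+g_2)/(r−g_2) = 371466.90883/0.061 = 6089621.45630
P_0 = D_1/(1+r)^1 + D_2/(1+r)^2 + D_3/(1+r)^3 + TV/(1+r)^3
    = 241902.03327 + 263588.25991 + 287218.63072 + 4807380.68795 = 5600089.61186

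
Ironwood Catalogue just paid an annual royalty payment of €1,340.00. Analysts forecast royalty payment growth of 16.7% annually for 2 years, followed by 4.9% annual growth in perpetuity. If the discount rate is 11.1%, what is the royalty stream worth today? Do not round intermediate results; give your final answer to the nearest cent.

€27901.13

D_1 = 1563.78000
D_2 = 1824.93126
Terminal value at year 2: TV = D_2×(1+g_2)/(r−g_2) = 1914.35289/0.062 = 30876.65954
P_0 = D_1/(1+r)^1 + D_2/(1+r)^2 + TV/(1+r)^2
    = 1407.54275 + 1478.49000 + 25015.09700 = 27901.12976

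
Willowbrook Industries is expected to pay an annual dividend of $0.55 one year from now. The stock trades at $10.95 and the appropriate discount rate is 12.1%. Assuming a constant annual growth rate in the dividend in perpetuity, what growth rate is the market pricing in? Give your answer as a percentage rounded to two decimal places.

P = D₁/(r−g) ⇒ g = r − D₁/P = 0.121 − $0.55/$10.95 = 0.070772

7.08%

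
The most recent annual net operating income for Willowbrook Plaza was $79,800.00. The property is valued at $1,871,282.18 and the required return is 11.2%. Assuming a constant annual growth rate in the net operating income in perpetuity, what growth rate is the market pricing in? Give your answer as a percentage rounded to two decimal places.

6.65%

P = D₀(1+g)/(r−g) ⇒ P(r−g) = D₀(1+g) ⇒ g(P+D₀) = P·r − D₀
g = (P·r − D₀)/(P + D₀) = ($1,871,282.18×0.112 − $79,800.00) / ($1,871,282.18 + $79,800.00) = 0.066519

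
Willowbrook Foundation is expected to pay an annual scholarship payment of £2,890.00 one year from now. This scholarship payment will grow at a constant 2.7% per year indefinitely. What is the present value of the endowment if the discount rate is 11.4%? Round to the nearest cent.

Growing perpetuity: P = D₁ / (r − g) = £2,890.0000 / (0.114 − 0.027) = £33,218.39

£33218.39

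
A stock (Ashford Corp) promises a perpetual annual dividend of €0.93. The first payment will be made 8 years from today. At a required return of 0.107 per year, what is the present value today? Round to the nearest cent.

€4.27

Value at end of year 7: C / r = €0.93 / 0.107 = €8.6916
Discount to today: PV = €8.6916 / (1 + 0.107)^7 = €8.6916 / 2.037198 = €4.27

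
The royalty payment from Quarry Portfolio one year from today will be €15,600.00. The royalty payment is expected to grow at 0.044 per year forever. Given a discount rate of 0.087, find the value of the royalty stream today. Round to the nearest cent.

Growing perpetuity: P = D₁ / (r − g) = €15,600.0000 / (0.087 − 0.044) = €362,790.70

€362790.70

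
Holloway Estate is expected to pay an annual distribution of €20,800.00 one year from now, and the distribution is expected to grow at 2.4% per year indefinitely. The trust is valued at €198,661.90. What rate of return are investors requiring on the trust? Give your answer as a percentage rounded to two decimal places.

P = D₁/(r − g) ⇒ r = D₁/P + g = €20,800.0000/€198,661.90 + 0.024 = 0.104700 + 0.024 = 0.128700

12.87%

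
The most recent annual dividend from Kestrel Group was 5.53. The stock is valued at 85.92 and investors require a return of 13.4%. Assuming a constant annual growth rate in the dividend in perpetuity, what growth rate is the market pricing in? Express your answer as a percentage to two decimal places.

P = D₀(1+g)/(r−g) ⇒ P(r−g) = D₀(1+g) ⇒ g(P+D₀) = P·r − D₀
g = (P·r − D₀)/(P + D₀) = (85.92×0.134 − 5.53) / (85.92 + 5.53) = 0.065427

6.54%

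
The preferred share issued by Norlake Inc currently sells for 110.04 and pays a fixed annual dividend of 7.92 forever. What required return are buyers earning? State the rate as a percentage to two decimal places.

P = C/r ⇒ r = C/P = 7.92/110.04 = 0.071974

7.20%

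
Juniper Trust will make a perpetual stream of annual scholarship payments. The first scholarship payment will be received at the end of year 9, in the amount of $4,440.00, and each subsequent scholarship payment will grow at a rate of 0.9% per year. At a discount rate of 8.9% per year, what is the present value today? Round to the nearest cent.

$28058.86

Value at end of year 8: C₁ / (r − g) = $4,440.00 / (0.089 − 0.009) = $55,500.0000
Discount to today: PV = $55,500.0000 / (1 + 0.089)^8 = $55,500.0000 / 1.977985 = $28,058.86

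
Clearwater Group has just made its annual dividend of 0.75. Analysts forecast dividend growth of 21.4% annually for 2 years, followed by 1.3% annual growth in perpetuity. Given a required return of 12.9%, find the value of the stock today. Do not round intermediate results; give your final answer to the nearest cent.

D_1 = 0.91050
D_2 = 1.10535
Terminal value at year 2: TV = D_2×(1+g_2)/(r−g_2) = 1.11972/0.116 = 9.65273
P_0 = D_1/(1+r)^1 + D_2/(1+r)^2 + TV/(1+r)^2
    = 0.80647 + 0.86718 + 7.57290 = 9.24655

9.25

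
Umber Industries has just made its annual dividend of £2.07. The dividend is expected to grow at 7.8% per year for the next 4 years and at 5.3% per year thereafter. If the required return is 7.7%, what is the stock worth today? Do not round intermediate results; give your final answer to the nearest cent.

£99.46

D_1 = 2.23146
D_2 = 2.40551
D_3 = 2.59314
D_4 = 2.79541
Terminal value at year 4: TV = D_4×(1+g_2)/(r−g_2) = 2.94357/0.024 = 122.64858
P_0 = D_1/(1+r)^1 + D_2/(1+r)^2 + D_3/(1+r)^3 + D_4/(1+r)^4 + TV/(1+r)^4
    = 2.07192 + 2.07385 + 2.07577 + 2.07770 + 91.15903 = 99.45827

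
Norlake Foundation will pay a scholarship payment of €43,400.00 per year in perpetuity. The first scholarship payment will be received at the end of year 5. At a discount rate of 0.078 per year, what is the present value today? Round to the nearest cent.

Value at end of year 4: C / r = €43,400.00 / 0.078 = €556,410.2564
Discount to today: PV = €556,410.2564 / (1 + 0.078)^4 = €556,410.2564 / 1.350439 = €412,021.69

€412021.69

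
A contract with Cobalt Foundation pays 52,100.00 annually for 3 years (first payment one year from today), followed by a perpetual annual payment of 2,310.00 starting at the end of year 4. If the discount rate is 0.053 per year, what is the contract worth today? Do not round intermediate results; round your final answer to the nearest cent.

PV of 3-year annuity: 52,100.00 × [1 − (1+0.053)^−3] / 0.053 = 141087.40352
Perpetuity value at year 3: 2,310.00 / 0.053 = 43584.90566
PV of perpetuity: 43584.90566 / (1+0.053)^3 = 37329.39890
Total PV = 141087.40352 + 37329.39890 = 178416.80242

178416.80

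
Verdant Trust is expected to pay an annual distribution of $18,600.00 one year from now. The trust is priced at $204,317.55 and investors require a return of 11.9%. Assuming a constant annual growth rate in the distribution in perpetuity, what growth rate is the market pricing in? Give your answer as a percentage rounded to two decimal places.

P = D₁/(r−g) ⇒ g = r − D₁/P = 0.119 − $18,600.00/$204,317.55 = 0.027965

2.80%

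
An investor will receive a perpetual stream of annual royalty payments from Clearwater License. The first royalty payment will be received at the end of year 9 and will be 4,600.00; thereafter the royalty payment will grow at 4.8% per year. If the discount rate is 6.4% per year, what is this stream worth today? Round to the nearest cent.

175026.91

Value at end of year 8: C₁ / (r − g) = 4,600.00 / (0.064 − 0.048) = 287,500.0000
Discount to today: PV = 287,500.0000 / (1 + 0.064)^8 = 287,500.0000 / 1.642605 = 175,026.91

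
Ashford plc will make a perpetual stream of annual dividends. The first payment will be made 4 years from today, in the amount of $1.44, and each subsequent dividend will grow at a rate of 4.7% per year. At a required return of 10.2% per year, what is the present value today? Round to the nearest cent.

$19.56

Value at end of year 3: C₁ / (r − g) = $1.44 / (0.102 − 0.047) = $26.1818
Discount to today: PV = $26.1818 / (1 + 0.102)^3 = $26.1818 / 1.338273 = $19.56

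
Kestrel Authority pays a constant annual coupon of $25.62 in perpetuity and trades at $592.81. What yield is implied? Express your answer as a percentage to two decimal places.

4.32%

P = C/r ⇒ r = C/P = $25.62/$592.81 = 0.043218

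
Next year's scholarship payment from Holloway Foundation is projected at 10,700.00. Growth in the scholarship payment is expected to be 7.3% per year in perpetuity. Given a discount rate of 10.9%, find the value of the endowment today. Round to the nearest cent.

Growing perpetuity: P = D₁ / (r − g) = 10,700.0000 / (0.109 − 0.073) = 297,222.22

297222.22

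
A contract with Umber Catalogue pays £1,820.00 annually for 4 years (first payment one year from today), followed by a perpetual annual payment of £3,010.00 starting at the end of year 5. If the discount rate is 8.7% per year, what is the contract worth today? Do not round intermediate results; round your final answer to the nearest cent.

£30716.91

PV of 4-year annuity: £1,820.00 × [1 − (1+0.087)^−4] / 0.087 = 5935.32650
Perpetuity value at year 4: £3,010.00 / 0.087 = 34597.70115
PV of perpetuity: 34597.70115 / (1+0.087)^4 = 24781.58424
Total PV = 5935.32650 + 24781.58424 = 30716.91075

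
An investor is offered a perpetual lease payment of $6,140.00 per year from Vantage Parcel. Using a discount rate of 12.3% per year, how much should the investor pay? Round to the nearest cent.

Level perpetuity: PV = C / r = $6,140.00 / 0.123 = $49,918.70

$49918.70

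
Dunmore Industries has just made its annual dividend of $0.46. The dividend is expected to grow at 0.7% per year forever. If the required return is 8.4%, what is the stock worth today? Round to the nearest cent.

D₁ = D₀ × (1 + g) = $0.46 × 1.007 = $0.4632
Growing perpetuity: P = D₁ / (r − g) = $0.4632 / (0.084 − 0.007) = $6.02

$6.02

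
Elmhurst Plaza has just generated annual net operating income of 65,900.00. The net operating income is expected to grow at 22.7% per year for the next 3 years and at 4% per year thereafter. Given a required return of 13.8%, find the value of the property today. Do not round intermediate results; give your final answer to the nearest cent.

D_1 = 80859.30000
D_2 = 99214.36110
D_3 = 121736.02107
Terminal value at year 3: TV = D_3×(1+g_2)/(r−g_2) = 126605.46191/0.098 = 1291892.46849
P_0 = D_1/(1+r)^1 + D_2/(1+r)^2 + D_3/(1+r)^3 + TV/(1+r)^3
    = 71053.86643 + 76610.80326 + 82602.33357 + 876596.19299 = 1106863.19625

1106863.20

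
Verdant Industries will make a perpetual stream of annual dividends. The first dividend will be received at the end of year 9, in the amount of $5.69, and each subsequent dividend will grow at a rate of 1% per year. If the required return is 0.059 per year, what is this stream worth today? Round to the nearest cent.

$73.41

Value at end of year 8: C₁ / (r − g) = $5.69 / (0.059 − 0.01) = $116.1224
Discount to today: PV = $116.1224 / (1 + 0.059)^8 = $116.1224 / 1.581859 = $73.41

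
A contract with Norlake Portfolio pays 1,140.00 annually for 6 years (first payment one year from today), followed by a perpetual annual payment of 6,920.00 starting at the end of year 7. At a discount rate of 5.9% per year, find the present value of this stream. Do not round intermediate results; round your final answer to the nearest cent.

88776.48

PV of 6-year annuity: 1,140.00 × [1 − (1+0.059)^−6] / 0.059 = 5623.40568
Perpetuity value at year 6: 6,920.00 / 0.059 = 117288.13559
PV of perpetuity: 117288.13559 / (1+0.059)^6 = 83153.07655
Total PV = 5623.40568 + 83153.07655 = 88776.48223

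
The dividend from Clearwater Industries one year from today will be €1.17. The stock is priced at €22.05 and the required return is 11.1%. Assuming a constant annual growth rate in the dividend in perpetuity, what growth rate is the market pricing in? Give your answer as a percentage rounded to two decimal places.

P = D₁/(r−g) ⇒ g = r − D₁/P = 0.111 − €1.17/€22.05 = 0.057939

5.79%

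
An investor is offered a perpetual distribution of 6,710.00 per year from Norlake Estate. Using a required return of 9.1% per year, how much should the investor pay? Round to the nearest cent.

Level perpetuity: PV = C / r = 6,710.00 / 0.091 = 73,736.26

73736.26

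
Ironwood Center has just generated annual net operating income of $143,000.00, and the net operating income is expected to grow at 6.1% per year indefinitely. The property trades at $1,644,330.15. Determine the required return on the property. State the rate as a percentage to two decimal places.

15.33%

D₁ = $143,000.00 × 1.061 = $151,723.0000
P = D₁/(r − g) ⇒ r = D₁/P + g = $151,723.0000/$1,644,330.15 + 0.061 = 0.092270 + 0.061 = 0.153270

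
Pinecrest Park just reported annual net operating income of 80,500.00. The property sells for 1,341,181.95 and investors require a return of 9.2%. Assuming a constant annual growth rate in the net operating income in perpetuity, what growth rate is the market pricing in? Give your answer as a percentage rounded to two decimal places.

3.02%

P = D₀(1+g)/(r−g) ⇒ P(r−g) = D₀(1+g) ⇒ g(P+D₀) = P·r − D₀
g = (P·r − D₀)/(P + D₀) = (1,341,181.95×0.092 − 80,500.00) / (1,341,181.95 + 80,500.00) = 0.030168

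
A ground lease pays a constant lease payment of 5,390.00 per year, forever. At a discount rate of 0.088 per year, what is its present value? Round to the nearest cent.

Level perpetuity: PV = C / r = 5,390.00 / 0.088 = 61,250.00

61250.00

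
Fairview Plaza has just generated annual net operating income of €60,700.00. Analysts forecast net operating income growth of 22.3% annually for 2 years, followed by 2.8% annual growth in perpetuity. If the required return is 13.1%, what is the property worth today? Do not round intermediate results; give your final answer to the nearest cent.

€845004.15

D_1 = 74236.10000
D_2 = 90790.75030
Terminal value at year 2: TV = D_2×(1+g_2)/(r−g_2) = 93332.89131/0.103 = 906144.57581
P_0 = D_1/(1+r)^1 + D_2/(1+r)^2 + TV/(1+r)^2
    = 65637.57737 + 70976.79674 + 708389.77721 = 845004.15132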